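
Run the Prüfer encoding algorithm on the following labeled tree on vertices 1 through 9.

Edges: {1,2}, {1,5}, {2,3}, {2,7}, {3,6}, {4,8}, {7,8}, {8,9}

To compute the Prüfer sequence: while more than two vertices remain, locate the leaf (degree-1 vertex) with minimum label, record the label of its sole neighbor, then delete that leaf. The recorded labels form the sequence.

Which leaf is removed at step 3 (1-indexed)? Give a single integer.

Answer: 1

Derivation:
Step 1: current leaves = {4,5,6,9}. Remove leaf 4 (neighbor: 8).
Step 2: current leaves = {5,6,9}. Remove leaf 5 (neighbor: 1).
Step 3: current leaves = {1,6,9}. Remove leaf 1 (neighbor: 2).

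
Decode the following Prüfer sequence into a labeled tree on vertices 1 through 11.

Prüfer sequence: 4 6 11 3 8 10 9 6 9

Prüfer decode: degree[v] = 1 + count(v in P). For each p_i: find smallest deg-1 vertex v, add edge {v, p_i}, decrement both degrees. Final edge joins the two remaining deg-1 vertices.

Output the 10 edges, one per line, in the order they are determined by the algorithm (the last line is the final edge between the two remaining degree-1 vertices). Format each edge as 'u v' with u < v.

Initial degrees: {1:1, 2:1, 3:2, 4:2, 5:1, 6:3, 7:1, 8:2, 9:3, 10:2, 11:2}
Step 1: smallest deg-1 vertex = 1, p_1 = 4. Add edge {1,4}. Now deg[1]=0, deg[4]=1.
Step 2: smallest deg-1 vertex = 2, p_2 = 6. Add edge {2,6}. Now deg[2]=0, deg[6]=2.
Step 3: smallest deg-1 vertex = 4, p_3 = 11. Add edge {4,11}. Now deg[4]=0, deg[11]=1.
Step 4: smallest deg-1 vertex = 5, p_4 = 3. Add edge {3,5}. Now deg[5]=0, deg[3]=1.
Step 5: smallest deg-1 vertex = 3, p_5 = 8. Add edge {3,8}. Now deg[3]=0, deg[8]=1.
Step 6: smallest deg-1 vertex = 7, p_6 = 10. Add edge {7,10}. Now deg[7]=0, deg[10]=1.
Step 7: smallest deg-1 vertex = 8, p_7 = 9. Add edge {8,9}. Now deg[8]=0, deg[9]=2.
Step 8: smallest deg-1 vertex = 10, p_8 = 6. Add edge {6,10}. Now deg[10]=0, deg[6]=1.
Step 9: smallest deg-1 vertex = 6, p_9 = 9. Add edge {6,9}. Now deg[6]=0, deg[9]=1.
Final: two remaining deg-1 vertices are 9, 11. Add edge {9,11}.

Answer: 1 4
2 6
4 11
3 5
3 8
7 10
8 9
6 10
6 9
9 11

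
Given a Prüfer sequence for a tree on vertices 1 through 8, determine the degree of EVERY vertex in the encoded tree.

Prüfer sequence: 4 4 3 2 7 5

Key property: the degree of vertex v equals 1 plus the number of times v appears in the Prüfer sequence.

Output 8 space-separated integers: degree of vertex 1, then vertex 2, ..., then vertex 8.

p_1 = 4: count[4] becomes 1
p_2 = 4: count[4] becomes 2
p_3 = 3: count[3] becomes 1
p_4 = 2: count[2] becomes 1
p_5 = 7: count[7] becomes 1
p_6 = 5: count[5] becomes 1
Degrees (1 + count): deg[1]=1+0=1, deg[2]=1+1=2, deg[3]=1+1=2, deg[4]=1+2=3, deg[5]=1+1=2, deg[6]=1+0=1, deg[7]=1+1=2, deg[8]=1+0=1

Answer: 1 2 2 3 2 1 2 1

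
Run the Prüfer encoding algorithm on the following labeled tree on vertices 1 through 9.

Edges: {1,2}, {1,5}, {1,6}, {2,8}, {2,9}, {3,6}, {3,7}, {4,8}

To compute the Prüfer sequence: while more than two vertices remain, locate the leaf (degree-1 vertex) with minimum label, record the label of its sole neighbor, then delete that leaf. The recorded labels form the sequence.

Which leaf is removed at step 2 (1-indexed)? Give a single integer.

Answer: 5

Derivation:
Step 1: current leaves = {4,5,7,9}. Remove leaf 4 (neighbor: 8).
Step 2: current leaves = {5,7,8,9}. Remove leaf 5 (neighbor: 1).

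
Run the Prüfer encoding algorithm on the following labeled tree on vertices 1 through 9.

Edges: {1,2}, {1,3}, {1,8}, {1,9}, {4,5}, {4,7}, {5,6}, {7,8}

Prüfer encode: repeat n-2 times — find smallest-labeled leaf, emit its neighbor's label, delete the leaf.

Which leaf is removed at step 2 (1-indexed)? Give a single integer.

Step 1: current leaves = {2,3,6,9}. Remove leaf 2 (neighbor: 1).
Step 2: current leaves = {3,6,9}. Remove leaf 3 (neighbor: 1).

Answer: 3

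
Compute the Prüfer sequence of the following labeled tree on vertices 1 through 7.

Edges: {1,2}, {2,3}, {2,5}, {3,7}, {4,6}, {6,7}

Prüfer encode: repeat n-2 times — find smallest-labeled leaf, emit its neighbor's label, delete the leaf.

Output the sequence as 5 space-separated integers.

Step 1: leaves = {1,4,5}. Remove smallest leaf 1, emit neighbor 2.
Step 2: leaves = {4,5}. Remove smallest leaf 4, emit neighbor 6.
Step 3: leaves = {5,6}. Remove smallest leaf 5, emit neighbor 2.
Step 4: leaves = {2,6}. Remove smallest leaf 2, emit neighbor 3.
Step 5: leaves = {3,6}. Remove smallest leaf 3, emit neighbor 7.
Done: 2 vertices remain (6, 7). Sequence = [2 6 2 3 7]

Answer: 2 6 2 3 7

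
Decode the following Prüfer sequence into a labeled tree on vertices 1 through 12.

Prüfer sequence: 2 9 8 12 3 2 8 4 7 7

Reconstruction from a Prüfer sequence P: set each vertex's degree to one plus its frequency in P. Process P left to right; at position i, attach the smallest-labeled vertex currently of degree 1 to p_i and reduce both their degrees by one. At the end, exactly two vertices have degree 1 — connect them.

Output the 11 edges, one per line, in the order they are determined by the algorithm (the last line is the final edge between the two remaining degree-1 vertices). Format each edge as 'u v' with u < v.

Initial degrees: {1:1, 2:3, 3:2, 4:2, 5:1, 6:1, 7:3, 8:3, 9:2, 10:1, 11:1, 12:2}
Step 1: smallest deg-1 vertex = 1, p_1 = 2. Add edge {1,2}. Now deg[1]=0, deg[2]=2.
Step 2: smallest deg-1 vertex = 5, p_2 = 9. Add edge {5,9}. Now deg[5]=0, deg[9]=1.
Step 3: smallest deg-1 vertex = 6, p_3 = 8. Add edge {6,8}. Now deg[6]=0, deg[8]=2.
Step 4: smallest deg-1 vertex = 9, p_4 = 12. Add edge {9,12}. Now deg[9]=0, deg[12]=1.
Step 5: smallest deg-1 vertex = 10, p_5 = 3. Add edge {3,10}. Now deg[10]=0, deg[3]=1.
Step 6: smallest deg-1 vertex = 3, p_6 = 2. Add edge {2,3}. Now deg[3]=0, deg[2]=1.
Step 7: smallest deg-1 vertex = 2, p_7 = 8. Add edge {2,8}. Now deg[2]=0, deg[8]=1.
Step 8: smallest deg-1 vertex = 8, p_8 = 4. Add edge {4,8}. Now deg[8]=0, deg[4]=1.
Step 9: smallest deg-1 vertex = 4, p_9 = 7. Add edge {4,7}. Now deg[4]=0, deg[7]=2.
Step 10: smallest deg-1 vertex = 11, p_10 = 7. Add edge {7,11}. Now deg[11]=0, deg[7]=1.
Final: two remaining deg-1 vertices are 7, 12. Add edge {7,12}.

Answer: 1 2
5 9
6 8
9 12
3 10
2 3
2 8
4 8
4 7
7 11
7 12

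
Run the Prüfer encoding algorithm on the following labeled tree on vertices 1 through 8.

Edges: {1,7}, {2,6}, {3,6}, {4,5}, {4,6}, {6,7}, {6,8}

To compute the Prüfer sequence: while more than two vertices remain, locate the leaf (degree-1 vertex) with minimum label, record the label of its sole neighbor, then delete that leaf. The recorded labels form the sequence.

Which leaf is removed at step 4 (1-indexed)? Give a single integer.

Step 1: current leaves = {1,2,3,5,8}. Remove leaf 1 (neighbor: 7).
Step 2: current leaves = {2,3,5,7,8}. Remove leaf 2 (neighbor: 6).
Step 3: current leaves = {3,5,7,8}. Remove leaf 3 (neighbor: 6).
Step 4: current leaves = {5,7,8}. Remove leaf 5 (neighbor: 4).

Answer: 5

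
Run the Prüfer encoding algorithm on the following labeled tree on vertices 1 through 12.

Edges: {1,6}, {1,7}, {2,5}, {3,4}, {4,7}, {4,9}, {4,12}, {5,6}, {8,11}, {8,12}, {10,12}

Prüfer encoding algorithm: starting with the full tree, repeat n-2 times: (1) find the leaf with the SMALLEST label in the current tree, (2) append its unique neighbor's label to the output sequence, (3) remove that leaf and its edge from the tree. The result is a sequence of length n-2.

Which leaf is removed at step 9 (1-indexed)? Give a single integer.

Step 1: current leaves = {2,3,9,10,11}. Remove leaf 2 (neighbor: 5).
Step 2: current leaves = {3,5,9,10,11}. Remove leaf 3 (neighbor: 4).
Step 3: current leaves = {5,9,10,11}. Remove leaf 5 (neighbor: 6).
Step 4: current leaves = {6,9,10,11}. Remove leaf 6 (neighbor: 1).
Step 5: current leaves = {1,9,10,11}. Remove leaf 1 (neighbor: 7).
Step 6: current leaves = {7,9,10,11}. Remove leaf 7 (neighbor: 4).
Step 7: current leaves = {9,10,11}. Remove leaf 9 (neighbor: 4).
Step 8: current leaves = {4,10,11}. Remove leaf 4 (neighbor: 12).
Step 9: current leaves = {10,11}. Remove leaf 10 (neighbor: 12).

Answer: 10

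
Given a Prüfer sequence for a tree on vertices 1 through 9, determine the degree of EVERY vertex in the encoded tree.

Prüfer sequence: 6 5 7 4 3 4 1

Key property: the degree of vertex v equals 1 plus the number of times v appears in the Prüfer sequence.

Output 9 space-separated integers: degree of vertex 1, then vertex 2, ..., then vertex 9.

p_1 = 6: count[6] becomes 1
p_2 = 5: count[5] becomes 1
p_3 = 7: count[7] becomes 1
p_4 = 4: count[4] becomes 1
p_5 = 3: count[3] becomes 1
p_6 = 4: count[4] becomes 2
p_7 = 1: count[1] becomes 1
Degrees (1 + count): deg[1]=1+1=2, deg[2]=1+0=1, deg[3]=1+1=2, deg[4]=1+2=3, deg[5]=1+1=2, deg[6]=1+1=2, deg[7]=1+1=2, deg[8]=1+0=1, deg[9]=1+0=1

Answer: 2 1 2 3 2 2 2 1 1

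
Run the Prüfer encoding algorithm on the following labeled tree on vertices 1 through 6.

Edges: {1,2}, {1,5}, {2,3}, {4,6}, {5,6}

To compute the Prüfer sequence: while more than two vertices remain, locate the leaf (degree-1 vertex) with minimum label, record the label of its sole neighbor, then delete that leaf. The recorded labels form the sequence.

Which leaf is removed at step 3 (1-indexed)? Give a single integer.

Step 1: current leaves = {3,4}. Remove leaf 3 (neighbor: 2).
Step 2: current leaves = {2,4}. Remove leaf 2 (neighbor: 1).
Step 3: current leaves = {1,4}. Remove leaf 1 (neighbor: 5).

Answer: 1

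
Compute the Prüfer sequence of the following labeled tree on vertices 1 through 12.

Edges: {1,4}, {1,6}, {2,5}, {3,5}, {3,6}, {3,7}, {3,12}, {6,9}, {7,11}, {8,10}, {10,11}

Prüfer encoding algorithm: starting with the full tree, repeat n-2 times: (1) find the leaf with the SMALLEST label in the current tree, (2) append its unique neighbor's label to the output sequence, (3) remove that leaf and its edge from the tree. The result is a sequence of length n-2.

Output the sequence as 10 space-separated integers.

Step 1: leaves = {2,4,8,9,12}. Remove smallest leaf 2, emit neighbor 5.
Step 2: leaves = {4,5,8,9,12}. Remove smallest leaf 4, emit neighbor 1.
Step 3: leaves = {1,5,8,9,12}. Remove smallest leaf 1, emit neighbor 6.
Step 4: leaves = {5,8,9,12}. Remove smallest leaf 5, emit neighbor 3.
Step 5: leaves = {8,9,12}. Remove smallest leaf 8, emit neighbor 10.
Step 6: leaves = {9,10,12}. Remove smallest leaf 9, emit neighbor 6.
Step 7: leaves = {6,10,12}. Remove smallest leaf 6, emit neighbor 3.
Step 8: leaves = {10,12}. Remove smallest leaf 10, emit neighbor 11.
Step 9: leaves = {11,12}. Remove smallest leaf 11, emit neighbor 7.
Step 10: leaves = {7,12}. Remove smallest leaf 7, emit neighbor 3.
Done: 2 vertices remain (3, 12). Sequence = [5 1 6 3 10 6 3 11 7 3]

Answer: 5 1 6 3 10 6 3 11 7 3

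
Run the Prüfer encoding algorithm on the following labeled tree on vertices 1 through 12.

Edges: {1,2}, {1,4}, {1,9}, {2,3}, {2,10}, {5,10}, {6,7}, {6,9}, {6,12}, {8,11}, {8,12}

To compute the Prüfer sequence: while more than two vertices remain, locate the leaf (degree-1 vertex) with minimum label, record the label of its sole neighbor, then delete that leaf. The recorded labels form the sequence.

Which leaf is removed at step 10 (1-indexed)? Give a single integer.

Step 1: current leaves = {3,4,5,7,11}. Remove leaf 3 (neighbor: 2).
Step 2: current leaves = {4,5,7,11}. Remove leaf 4 (neighbor: 1).
Step 3: current leaves = {5,7,11}. Remove leaf 5 (neighbor: 10).
Step 4: current leaves = {7,10,11}. Remove leaf 7 (neighbor: 6).
Step 5: current leaves = {10,11}. Remove leaf 10 (neighbor: 2).
Step 6: current leaves = {2,11}. Remove leaf 2 (neighbor: 1).
Step 7: current leaves = {1,11}. Remove leaf 1 (neighbor: 9).
Step 8: current leaves = {9,11}. Remove leaf 9 (neighbor: 6).
Step 9: current leaves = {6,11}. Remove leaf 6 (neighbor: 12).
Step 10: current leaves = {11,12}. Remove leaf 11 (neighbor: 8).

Answer: 11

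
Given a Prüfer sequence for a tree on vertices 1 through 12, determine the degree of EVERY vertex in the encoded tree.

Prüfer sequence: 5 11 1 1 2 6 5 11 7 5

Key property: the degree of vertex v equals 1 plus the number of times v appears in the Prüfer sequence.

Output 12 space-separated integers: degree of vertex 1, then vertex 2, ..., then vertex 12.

Answer: 3 2 1 1 4 2 2 1 1 1 3 1

Derivation:
p_1 = 5: count[5] becomes 1
p_2 = 11: count[11] becomes 1
p_3 = 1: count[1] becomes 1
p_4 = 1: count[1] becomes 2
p_5 = 2: count[2] becomes 1
p_6 = 6: count[6] becomes 1
p_7 = 5: count[5] becomes 2
p_8 = 11: count[11] becomes 2
p_9 = 7: count[7] becomes 1
p_10 = 5: count[5] becomes 3
Degrees (1 + count): deg[1]=1+2=3, deg[2]=1+1=2, deg[3]=1+0=1, deg[4]=1+0=1, deg[5]=1+3=4, deg[6]=1+1=2, deg[7]=1+1=2, deg[8]=1+0=1, deg[9]=1+0=1, deg[10]=1+0=1, deg[11]=1+2=3, deg[12]=1+0=1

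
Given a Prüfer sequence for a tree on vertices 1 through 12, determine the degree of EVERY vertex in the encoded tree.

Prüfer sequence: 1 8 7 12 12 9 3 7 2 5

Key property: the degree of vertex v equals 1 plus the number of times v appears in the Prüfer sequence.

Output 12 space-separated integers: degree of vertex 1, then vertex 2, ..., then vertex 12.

Answer: 2 2 2 1 2 1 3 2 2 1 1 3

Derivation:
p_1 = 1: count[1] becomes 1
p_2 = 8: count[8] becomes 1
p_3 = 7: count[7] becomes 1
p_4 = 12: count[12] becomes 1
p_5 = 12: count[12] becomes 2
p_6 = 9: count[9] becomes 1
p_7 = 3: count[3] becomes 1
p_8 = 7: count[7] becomes 2
p_9 = 2: count[2] becomes 1
p_10 = 5: count[5] becomes 1
Degrees (1 + count): deg[1]=1+1=2, deg[2]=1+1=2, deg[3]=1+1=2, deg[4]=1+0=1, deg[5]=1+1=2, deg[6]=1+0=1, deg[7]=1+2=3, deg[8]=1+1=2, deg[9]=1+1=2, deg[10]=1+0=1, deg[11]=1+0=1, deg[12]=1+2=3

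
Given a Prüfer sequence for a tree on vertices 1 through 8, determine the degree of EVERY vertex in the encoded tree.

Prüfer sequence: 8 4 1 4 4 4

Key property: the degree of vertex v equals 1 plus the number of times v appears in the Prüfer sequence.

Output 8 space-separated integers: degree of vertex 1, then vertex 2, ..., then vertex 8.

p_1 = 8: count[8] becomes 1
p_2 = 4: count[4] becomes 1
p_3 = 1: count[1] becomes 1
p_4 = 4: count[4] becomes 2
p_5 = 4: count[4] becomes 3
p_6 = 4: count[4] becomes 4
Degrees (1 + count): deg[1]=1+1=2, deg[2]=1+0=1, deg[3]=1+0=1, deg[4]=1+4=5, deg[5]=1+0=1, deg[6]=1+0=1, deg[7]=1+0=1, deg[8]=1+1=2

Answer: 2 1 1 5 1 1 1 2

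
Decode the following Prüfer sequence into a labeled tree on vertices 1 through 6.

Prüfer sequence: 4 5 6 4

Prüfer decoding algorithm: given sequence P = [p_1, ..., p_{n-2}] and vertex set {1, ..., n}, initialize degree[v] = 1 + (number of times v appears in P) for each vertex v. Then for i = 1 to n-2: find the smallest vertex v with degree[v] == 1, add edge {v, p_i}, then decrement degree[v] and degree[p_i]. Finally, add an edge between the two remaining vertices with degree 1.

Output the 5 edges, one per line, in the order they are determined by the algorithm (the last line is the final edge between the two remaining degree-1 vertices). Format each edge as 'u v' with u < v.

Initial degrees: {1:1, 2:1, 3:1, 4:3, 5:2, 6:2}
Step 1: smallest deg-1 vertex = 1, p_1 = 4. Add edge {1,4}. Now deg[1]=0, deg[4]=2.
Step 2: smallest deg-1 vertex = 2, p_2 = 5. Add edge {2,5}. Now deg[2]=0, deg[5]=1.
Step 3: smallest deg-1 vertex = 3, p_3 = 6. Add edge {3,6}. Now deg[3]=0, deg[6]=1.
Step 4: smallest deg-1 vertex = 5, p_4 = 4. Add edge {4,5}. Now deg[5]=0, deg[4]=1.
Final: two remaining deg-1 vertices are 4, 6. Add edge {4,6}.

Answer: 1 4
2 5
3 6
4 5
4 6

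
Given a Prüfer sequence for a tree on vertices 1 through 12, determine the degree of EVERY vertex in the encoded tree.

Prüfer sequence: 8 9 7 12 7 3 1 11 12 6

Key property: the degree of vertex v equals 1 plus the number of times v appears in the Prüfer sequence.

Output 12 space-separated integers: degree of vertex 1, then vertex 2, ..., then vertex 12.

p_1 = 8: count[8] becomes 1
p_2 = 9: count[9] becomes 1
p_3 = 7: count[7] becomes 1
p_4 = 12: count[12] becomes 1
p_5 = 7: count[7] becomes 2
p_6 = 3: count[3] becomes 1
p_7 = 1: count[1] becomes 1
p_8 = 11: count[11] becomes 1
p_9 = 12: count[12] becomes 2
p_10 = 6: count[6] becomes 1
Degrees (1 + count): deg[1]=1+1=2, deg[2]=1+0=1, deg[3]=1+1=2, deg[4]=1+0=1, deg[5]=1+0=1, deg[6]=1+1=2, deg[7]=1+2=3, deg[8]=1+1=2, deg[9]=1+1=2, deg[10]=1+0=1, deg[11]=1+1=2, deg[12]=1+2=3

Answer: 2 1 2 1 1 2 3 2 2 1 2 3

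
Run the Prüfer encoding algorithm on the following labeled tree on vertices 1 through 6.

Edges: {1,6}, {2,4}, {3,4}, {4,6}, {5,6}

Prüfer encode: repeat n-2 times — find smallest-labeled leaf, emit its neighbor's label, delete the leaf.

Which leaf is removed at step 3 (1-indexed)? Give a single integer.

Answer: 3

Derivation:
Step 1: current leaves = {1,2,3,5}. Remove leaf 1 (neighbor: 6).
Step 2: current leaves = {2,3,5}. Remove leaf 2 (neighbor: 4).
Step 3: current leaves = {3,5}. Remove leaf 3 (neighbor: 4).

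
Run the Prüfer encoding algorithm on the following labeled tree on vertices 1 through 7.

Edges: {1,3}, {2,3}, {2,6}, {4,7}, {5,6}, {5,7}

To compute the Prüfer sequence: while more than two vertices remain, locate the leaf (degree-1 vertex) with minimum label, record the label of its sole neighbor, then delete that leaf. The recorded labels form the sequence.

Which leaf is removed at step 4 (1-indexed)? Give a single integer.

Step 1: current leaves = {1,4}. Remove leaf 1 (neighbor: 3).
Step 2: current leaves = {3,4}. Remove leaf 3 (neighbor: 2).
Step 3: current leaves = {2,4}. Remove leaf 2 (neighbor: 6).
Step 4: current leaves = {4,6}. Remove leaf 4 (neighbor: 7).

Answer: 4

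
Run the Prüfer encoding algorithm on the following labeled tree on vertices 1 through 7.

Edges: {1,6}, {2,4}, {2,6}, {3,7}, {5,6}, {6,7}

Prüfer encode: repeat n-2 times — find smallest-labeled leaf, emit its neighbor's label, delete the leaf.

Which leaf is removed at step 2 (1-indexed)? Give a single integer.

Answer: 3

Derivation:
Step 1: current leaves = {1,3,4,5}. Remove leaf 1 (neighbor: 6).
Step 2: current leaves = {3,4,5}. Remove leaf 3 (neighbor: 7).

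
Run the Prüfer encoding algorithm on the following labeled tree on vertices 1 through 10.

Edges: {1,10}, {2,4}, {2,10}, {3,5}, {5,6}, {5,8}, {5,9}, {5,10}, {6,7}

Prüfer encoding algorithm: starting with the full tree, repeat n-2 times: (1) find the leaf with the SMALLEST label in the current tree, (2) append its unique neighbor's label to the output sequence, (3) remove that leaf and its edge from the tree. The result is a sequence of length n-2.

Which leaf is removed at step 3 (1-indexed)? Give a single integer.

Step 1: current leaves = {1,3,4,7,8,9}. Remove leaf 1 (neighbor: 10).
Step 2: current leaves = {3,4,7,8,9}. Remove leaf 3 (neighbor: 5).
Step 3: current leaves = {4,7,8,9}. Remove leaf 4 (neighbor: 2).

Answer: 4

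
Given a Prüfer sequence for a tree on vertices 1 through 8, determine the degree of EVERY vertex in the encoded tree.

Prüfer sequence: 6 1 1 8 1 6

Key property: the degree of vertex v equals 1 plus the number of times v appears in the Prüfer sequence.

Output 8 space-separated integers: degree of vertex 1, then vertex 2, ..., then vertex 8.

p_1 = 6: count[6] becomes 1
p_2 = 1: count[1] becomes 1
p_3 = 1: count[1] becomes 2
p_4 = 8: count[8] becomes 1
p_5 = 1: count[1] becomes 3
p_6 = 6: count[6] becomes 2
Degrees (1 + count): deg[1]=1+3=4, deg[2]=1+0=1, deg[3]=1+0=1, deg[4]=1+0=1, deg[5]=1+0=1, deg[6]=1+2=3, deg[7]=1+0=1, deg[8]=1+1=2

Answer: 4 1 1 1 1 3 1 2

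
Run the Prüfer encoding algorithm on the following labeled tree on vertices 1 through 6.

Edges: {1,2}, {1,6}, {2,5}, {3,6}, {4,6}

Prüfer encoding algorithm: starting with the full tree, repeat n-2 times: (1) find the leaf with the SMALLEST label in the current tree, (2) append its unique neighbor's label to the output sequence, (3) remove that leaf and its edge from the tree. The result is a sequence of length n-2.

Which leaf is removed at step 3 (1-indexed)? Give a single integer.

Step 1: current leaves = {3,4,5}. Remove leaf 3 (neighbor: 6).
Step 2: current leaves = {4,5}. Remove leaf 4 (neighbor: 6).
Step 3: current leaves = {5,6}. Remove leaf 5 (neighbor: 2).

Answer: 5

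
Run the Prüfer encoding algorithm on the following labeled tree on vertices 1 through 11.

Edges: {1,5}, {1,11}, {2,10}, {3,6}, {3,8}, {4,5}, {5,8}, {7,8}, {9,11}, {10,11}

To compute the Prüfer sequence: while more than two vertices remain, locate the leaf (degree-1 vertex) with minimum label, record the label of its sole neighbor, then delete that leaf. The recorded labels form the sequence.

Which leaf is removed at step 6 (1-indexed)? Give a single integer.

Step 1: current leaves = {2,4,6,7,9}. Remove leaf 2 (neighbor: 10).
Step 2: current leaves = {4,6,7,9,10}. Remove leaf 4 (neighbor: 5).
Step 3: current leaves = {6,7,9,10}. Remove leaf 6 (neighbor: 3).
Step 4: current leaves = {3,7,9,10}. Remove leaf 3 (neighbor: 8).
Step 5: current leaves = {7,9,10}. Remove leaf 7 (neighbor: 8).
Step 6: current leaves = {8,9,10}. Remove leaf 8 (neighbor: 5).

Answer: 8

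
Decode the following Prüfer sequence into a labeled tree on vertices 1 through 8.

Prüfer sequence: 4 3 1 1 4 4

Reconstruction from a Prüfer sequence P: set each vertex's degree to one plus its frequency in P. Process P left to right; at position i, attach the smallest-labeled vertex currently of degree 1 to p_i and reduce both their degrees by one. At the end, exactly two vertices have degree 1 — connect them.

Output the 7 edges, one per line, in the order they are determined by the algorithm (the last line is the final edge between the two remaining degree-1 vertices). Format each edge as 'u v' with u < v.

Initial degrees: {1:3, 2:1, 3:2, 4:4, 5:1, 6:1, 7:1, 8:1}
Step 1: smallest deg-1 vertex = 2, p_1 = 4. Add edge {2,4}. Now deg[2]=0, deg[4]=3.
Step 2: smallest deg-1 vertex = 5, p_2 = 3. Add edge {3,5}. Now deg[5]=0, deg[3]=1.
Step 3: smallest deg-1 vertex = 3, p_3 = 1. Add edge {1,3}. Now deg[3]=0, deg[1]=2.
Step 4: smallest deg-1 vertex = 6, p_4 = 1. Add edge {1,6}. Now deg[6]=0, deg[1]=1.
Step 5: smallest deg-1 vertex = 1, p_5 = 4. Add edge {1,4}. Now deg[1]=0, deg[4]=2.
Step 6: smallest deg-1 vertex = 7, p_6 = 4. Add edge {4,7}. Now deg[7]=0, deg[4]=1.
Final: two remaining deg-1 vertices are 4, 8. Add edge {4,8}.

Answer: 2 4
3 5
1 3
1 6
1 4
4 7
4 8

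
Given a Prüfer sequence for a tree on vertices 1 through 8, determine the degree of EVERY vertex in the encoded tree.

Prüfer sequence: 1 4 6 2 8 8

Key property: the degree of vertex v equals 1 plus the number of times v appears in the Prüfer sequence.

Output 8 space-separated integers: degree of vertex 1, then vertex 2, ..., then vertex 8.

p_1 = 1: count[1] becomes 1
p_2 = 4: count[4] becomes 1
p_3 = 6: count[6] becomes 1
p_4 = 2: count[2] becomes 1
p_5 = 8: count[8] becomes 1
p_6 = 8: count[8] becomes 2
Degrees (1 + count): deg[1]=1+1=2, deg[2]=1+1=2, deg[3]=1+0=1, deg[4]=1+1=2, deg[5]=1+0=1, deg[6]=1+1=2, deg[7]=1+0=1, deg[8]=1+2=3

Answer: 2 2 1 2 1 2 1 3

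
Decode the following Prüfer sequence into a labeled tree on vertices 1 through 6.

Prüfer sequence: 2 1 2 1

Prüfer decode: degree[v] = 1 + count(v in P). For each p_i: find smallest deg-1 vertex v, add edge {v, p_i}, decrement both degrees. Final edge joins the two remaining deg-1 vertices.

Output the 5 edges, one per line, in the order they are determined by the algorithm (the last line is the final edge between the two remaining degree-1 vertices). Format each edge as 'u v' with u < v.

Initial degrees: {1:3, 2:3, 3:1, 4:1, 5:1, 6:1}
Step 1: smallest deg-1 vertex = 3, p_1 = 2. Add edge {2,3}. Now deg[3]=0, deg[2]=2.
Step 2: smallest deg-1 vertex = 4, p_2 = 1. Add edge {1,4}. Now deg[4]=0, deg[1]=2.
Step 3: smallest deg-1 vertex = 5, p_3 = 2. Add edge {2,5}. Now deg[5]=0, deg[2]=1.
Step 4: smallest deg-1 vertex = 2, p_4 = 1. Add edge {1,2}. Now deg[2]=0, deg[1]=1.
Final: two remaining deg-1 vertices are 1, 6. Add edge {1,6}.

Answer: 2 3
1 4
2 5
1 2
1 6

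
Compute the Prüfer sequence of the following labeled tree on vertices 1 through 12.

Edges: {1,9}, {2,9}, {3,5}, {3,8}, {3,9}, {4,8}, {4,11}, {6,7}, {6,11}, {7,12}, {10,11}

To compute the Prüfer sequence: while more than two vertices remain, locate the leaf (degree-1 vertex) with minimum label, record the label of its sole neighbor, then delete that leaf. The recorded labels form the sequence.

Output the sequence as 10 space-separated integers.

Answer: 9 9 3 3 8 4 11 11 6 7

Derivation:
Step 1: leaves = {1,2,5,10,12}. Remove smallest leaf 1, emit neighbor 9.
Step 2: leaves = {2,5,10,12}. Remove smallest leaf 2, emit neighbor 9.
Step 3: leaves = {5,9,10,12}. Remove smallest leaf 5, emit neighbor 3.
Step 4: leaves = {9,10,12}. Remove smallest leaf 9, emit neighbor 3.
Step 5: leaves = {3,10,12}. Remove smallest leaf 3, emit neighbor 8.
Step 6: leaves = {8,10,12}. Remove smallest leaf 8, emit neighbor 4.
Step 7: leaves = {4,10,12}. Remove smallest leaf 4, emit neighbor 11.
Step 8: leaves = {10,12}. Remove smallest leaf 10, emit neighbor 11.
Step 9: leaves = {11,12}. Remove smallest leaf 11, emit neighbor 6.
Step 10: leaves = {6,12}. Remove smallest leaf 6, emit neighbor 7.
Done: 2 vertices remain (7, 12). Sequence = [9 9 3 3 8 4 11 11 6 7]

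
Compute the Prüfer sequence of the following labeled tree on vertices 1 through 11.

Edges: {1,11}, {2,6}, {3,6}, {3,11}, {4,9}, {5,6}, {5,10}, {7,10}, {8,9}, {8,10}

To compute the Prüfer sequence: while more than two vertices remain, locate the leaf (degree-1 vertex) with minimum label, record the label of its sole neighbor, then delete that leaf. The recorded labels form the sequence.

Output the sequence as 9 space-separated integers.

Answer: 11 6 9 10 8 10 5 6 3

Derivation:
Step 1: leaves = {1,2,4,7}. Remove smallest leaf 1, emit neighbor 11.
Step 2: leaves = {2,4,7,11}. Remove smallest leaf 2, emit neighbor 6.
Step 3: leaves = {4,7,11}. Remove smallest leaf 4, emit neighbor 9.
Step 4: leaves = {7,9,11}. Remove smallest leaf 7, emit neighbor 10.
Step 5: leaves = {9,11}. Remove smallest leaf 9, emit neighbor 8.
Step 6: leaves = {8,11}. Remove smallest leaf 8, emit neighbor 10.
Step 7: leaves = {10,11}. Remove smallest leaf 10, emit neighbor 5.
Step 8: leaves = {5,11}. Remove smallest leaf 5, emit neighbor 6.
Step 9: leaves = {6,11}. Remove smallest leaf 6, emit neighbor 3.
Done: 2 vertices remain (3, 11). Sequence = [11 6 9 10 8 10 5 6 3]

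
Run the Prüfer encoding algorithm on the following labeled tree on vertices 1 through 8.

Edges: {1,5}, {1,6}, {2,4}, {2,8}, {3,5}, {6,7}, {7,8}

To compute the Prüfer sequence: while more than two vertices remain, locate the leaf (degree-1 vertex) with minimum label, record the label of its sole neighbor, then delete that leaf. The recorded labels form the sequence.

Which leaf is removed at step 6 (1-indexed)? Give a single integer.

Answer: 6

Derivation:
Step 1: current leaves = {3,4}. Remove leaf 3 (neighbor: 5).
Step 2: current leaves = {4,5}. Remove leaf 4 (neighbor: 2).
Step 3: current leaves = {2,5}. Remove leaf 2 (neighbor: 8).
Step 4: current leaves = {5,8}. Remove leaf 5 (neighbor: 1).
Step 5: current leaves = {1,8}. Remove leaf 1 (neighbor: 6).
Step 6: current leaves = {6,8}. Remove leaf 6 (neighbor: 7).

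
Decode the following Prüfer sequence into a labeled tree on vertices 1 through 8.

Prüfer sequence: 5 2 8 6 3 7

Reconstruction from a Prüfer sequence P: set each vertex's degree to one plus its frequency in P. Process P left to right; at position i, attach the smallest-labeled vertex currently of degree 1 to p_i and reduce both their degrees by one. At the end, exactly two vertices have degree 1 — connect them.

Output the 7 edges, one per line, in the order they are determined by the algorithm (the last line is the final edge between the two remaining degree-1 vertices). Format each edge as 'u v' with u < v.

Initial degrees: {1:1, 2:2, 3:2, 4:1, 5:2, 6:2, 7:2, 8:2}
Step 1: smallest deg-1 vertex = 1, p_1 = 5. Add edge {1,5}. Now deg[1]=0, deg[5]=1.
Step 2: smallest deg-1 vertex = 4, p_2 = 2. Add edge {2,4}. Now deg[4]=0, deg[2]=1.
Step 3: smallest deg-1 vertex = 2, p_3 = 8. Add edge {2,8}. Now deg[2]=0, deg[8]=1.
Step 4: smallest deg-1 vertex = 5, p_4 = 6. Add edge {5,6}. Now deg[5]=0, deg[6]=1.
Step 5: smallest deg-1 vertex = 6, p_5 = 3. Add edge {3,6}. Now deg[6]=0, deg[3]=1.
Step 6: smallest deg-1 vertex = 3, p_6 = 7. Add edge {3,7}. Now deg[3]=0, deg[7]=1.
Final: two remaining deg-1 vertices are 7, 8. Add edge {7,8}.

Answer: 1 5
2 4
2 8
5 6
3 6
3 7
7 8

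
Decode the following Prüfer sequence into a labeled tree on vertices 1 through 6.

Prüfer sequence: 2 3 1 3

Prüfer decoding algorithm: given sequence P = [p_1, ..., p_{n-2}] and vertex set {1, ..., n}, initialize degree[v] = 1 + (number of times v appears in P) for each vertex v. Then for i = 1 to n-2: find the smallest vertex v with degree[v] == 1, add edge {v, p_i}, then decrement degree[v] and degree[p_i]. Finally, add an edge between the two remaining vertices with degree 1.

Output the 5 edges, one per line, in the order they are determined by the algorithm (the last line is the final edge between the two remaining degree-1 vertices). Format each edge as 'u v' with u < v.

Initial degrees: {1:2, 2:2, 3:3, 4:1, 5:1, 6:1}
Step 1: smallest deg-1 vertex = 4, p_1 = 2. Add edge {2,4}. Now deg[4]=0, deg[2]=1.
Step 2: smallest deg-1 vertex = 2, p_2 = 3. Add edge {2,3}. Now deg[2]=0, deg[3]=2.
Step 3: smallest deg-1 vertex = 5, p_3 = 1. Add edge {1,5}. Now deg[5]=0, deg[1]=1.
Step 4: smallest deg-1 vertex = 1, p_4 = 3. Add edge {1,3}. Now deg[1]=0, deg[3]=1.
Final: two remaining deg-1 vertices are 3, 6. Add edge {3,6}.

Answer: 2 4
2 3
1 5
1 3
3 6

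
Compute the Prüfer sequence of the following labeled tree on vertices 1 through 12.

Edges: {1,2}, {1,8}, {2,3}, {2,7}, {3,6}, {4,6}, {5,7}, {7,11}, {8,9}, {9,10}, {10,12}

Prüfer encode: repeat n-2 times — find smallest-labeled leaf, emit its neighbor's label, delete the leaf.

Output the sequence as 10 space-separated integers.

Step 1: leaves = {4,5,11,12}. Remove smallest leaf 4, emit neighbor 6.
Step 2: leaves = {5,6,11,12}. Remove smallest leaf 5, emit neighbor 7.
Step 3: leaves = {6,11,12}. Remove smallest leaf 6, emit neighbor 3.
Step 4: leaves = {3,11,12}. Remove smallest leaf 3, emit neighbor 2.
Step 5: leaves = {11,12}. Remove smallest leaf 11, emit neighbor 7.
Step 6: leaves = {7,12}. Remove smallest leaf 7, emit neighbor 2.
Step 7: leaves = {2,12}. Remove smallest leaf 2, emit neighbor 1.
Step 8: leaves = {1,12}. Remove smallest leaf 1, emit neighbor 8.
Step 9: leaves = {8,12}. Remove smallest leaf 8, emit neighbor 9.
Step 10: leaves = {9,12}. Remove smallest leaf 9, emit neighbor 10.
Done: 2 vertices remain (10, 12). Sequence = [6 7 3 2 7 2 1 8 9 10]

Answer: 6 7 3 2 7 2 1 8 9 10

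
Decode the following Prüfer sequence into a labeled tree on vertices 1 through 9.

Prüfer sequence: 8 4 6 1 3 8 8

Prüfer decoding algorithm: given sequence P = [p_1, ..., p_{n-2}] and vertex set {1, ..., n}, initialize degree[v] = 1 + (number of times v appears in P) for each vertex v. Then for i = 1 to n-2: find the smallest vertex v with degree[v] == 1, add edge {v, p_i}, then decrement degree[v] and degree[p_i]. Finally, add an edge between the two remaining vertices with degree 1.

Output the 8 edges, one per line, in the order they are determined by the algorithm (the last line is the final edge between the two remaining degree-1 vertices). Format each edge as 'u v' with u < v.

Initial degrees: {1:2, 2:1, 3:2, 4:2, 5:1, 6:2, 7:1, 8:4, 9:1}
Step 1: smallest deg-1 vertex = 2, p_1 = 8. Add edge {2,8}. Now deg[2]=0, deg[8]=3.
Step 2: smallest deg-1 vertex = 5, p_2 = 4. Add edge {4,5}. Now deg[5]=0, deg[4]=1.
Step 3: smallest deg-1 vertex = 4, p_3 = 6. Add edge {4,6}. Now deg[4]=0, deg[6]=1.
Step 4: smallest deg-1 vertex = 6, p_4 = 1. Add edge {1,6}. Now deg[6]=0, deg[1]=1.
Step 5: smallest deg-1 vertex = 1, p_5 = 3. Add edge {1,3}. Now deg[1]=0, deg[3]=1.
Step 6: smallest deg-1 vertex = 3, p_6 = 8. Add edge {3,8}. Now deg[3]=0, deg[8]=2.
Step 7: smallest deg-1 vertex = 7, p_7 = 8. Add edge {7,8}. Now deg[7]=0, deg[8]=1.
Final: two remaining deg-1 vertices are 8, 9. Add edge {8,9}.

Answer: 2 8
4 5
4 6
1 6
1 3
3 8
7 8
8 9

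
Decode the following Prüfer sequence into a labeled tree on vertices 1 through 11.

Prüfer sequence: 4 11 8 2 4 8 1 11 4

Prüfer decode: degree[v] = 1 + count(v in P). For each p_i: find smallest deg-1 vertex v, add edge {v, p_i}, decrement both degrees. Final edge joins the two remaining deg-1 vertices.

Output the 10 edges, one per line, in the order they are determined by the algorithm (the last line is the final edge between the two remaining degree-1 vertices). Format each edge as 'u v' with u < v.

Initial degrees: {1:2, 2:2, 3:1, 4:4, 5:1, 6:1, 7:1, 8:3, 9:1, 10:1, 11:3}
Step 1: smallest deg-1 vertex = 3, p_1 = 4. Add edge {3,4}. Now deg[3]=0, deg[4]=3.
Step 2: smallest deg-1 vertex = 5, p_2 = 11. Add edge {5,11}. Now deg[5]=0, deg[11]=2.
Step 3: smallest deg-1 vertex = 6, p_3 = 8. Add edge {6,8}. Now deg[6]=0, deg[8]=2.
Step 4: smallest deg-1 vertex = 7, p_4 = 2. Add edge {2,7}. Now deg[7]=0, deg[2]=1.
Step 5: smallest deg-1 vertex = 2, p_5 = 4. Add edge {2,4}. Now deg[2]=0, deg[4]=2.
Step 6: smallest deg-1 vertex = 9, p_6 = 8. Add edge {8,9}. Now deg[9]=0, deg[8]=1.
Step 7: smallest deg-1 vertex = 8, p_7 = 1. Add edge {1,8}. Now deg[8]=0, deg[1]=1.
Step 8: smallest deg-1 vertex = 1, p_8 = 11. Add edge {1,11}. Now deg[1]=0, deg[11]=1.
Step 9: smallest deg-1 vertex = 10, p_9 = 4. Add edge {4,10}. Now deg[10]=0, deg[4]=1.
Final: two remaining deg-1 vertices are 4, 11. Add edge {4,11}.

Answer: 3 4
5 11
6 8
2 7
2 4
8 9
1 8
1 11
4 10
4 11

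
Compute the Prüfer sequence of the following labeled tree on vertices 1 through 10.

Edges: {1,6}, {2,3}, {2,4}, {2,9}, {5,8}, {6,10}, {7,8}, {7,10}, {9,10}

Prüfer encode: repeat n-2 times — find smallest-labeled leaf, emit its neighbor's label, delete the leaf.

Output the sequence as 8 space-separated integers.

Answer: 6 2 2 9 8 10 7 10

Derivation:
Step 1: leaves = {1,3,4,5}. Remove smallest leaf 1, emit neighbor 6.
Step 2: leaves = {3,4,5,6}. Remove smallest leaf 3, emit neighbor 2.
Step 3: leaves = {4,5,6}. Remove smallest leaf 4, emit neighbor 2.
Step 4: leaves = {2,5,6}. Remove smallest leaf 2, emit neighbor 9.
Step 5: leaves = {5,6,9}. Remove smallest leaf 5, emit neighbor 8.
Step 6: leaves = {6,8,9}. Remove smallest leaf 6, emit neighbor 10.
Step 7: leaves = {8,9}. Remove smallest leaf 8, emit neighbor 7.
Step 8: leaves = {7,9}. Remove smallest leaf 7, emit neighbor 10.
Done: 2 vertices remain (9, 10). Sequence = [6 2 2 9 8 10 7 10]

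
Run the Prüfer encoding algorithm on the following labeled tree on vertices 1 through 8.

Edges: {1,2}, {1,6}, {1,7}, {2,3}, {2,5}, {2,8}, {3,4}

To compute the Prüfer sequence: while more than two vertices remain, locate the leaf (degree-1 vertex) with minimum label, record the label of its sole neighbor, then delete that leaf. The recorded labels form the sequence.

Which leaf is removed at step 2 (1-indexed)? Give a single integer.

Answer: 3

Derivation:
Step 1: current leaves = {4,5,6,7,8}. Remove leaf 4 (neighbor: 3).
Step 2: current leaves = {3,5,6,7,8}. Remove leaf 3 (neighbor: 2).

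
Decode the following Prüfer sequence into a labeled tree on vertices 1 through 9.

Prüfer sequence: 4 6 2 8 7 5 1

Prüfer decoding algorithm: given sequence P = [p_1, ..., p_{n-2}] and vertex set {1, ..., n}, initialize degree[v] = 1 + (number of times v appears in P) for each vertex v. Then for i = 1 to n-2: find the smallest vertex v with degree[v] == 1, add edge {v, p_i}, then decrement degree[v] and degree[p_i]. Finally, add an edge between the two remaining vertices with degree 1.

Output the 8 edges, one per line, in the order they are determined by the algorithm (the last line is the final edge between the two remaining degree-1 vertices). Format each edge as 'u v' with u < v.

Initial degrees: {1:2, 2:2, 3:1, 4:2, 5:2, 6:2, 7:2, 8:2, 9:1}
Step 1: smallest deg-1 vertex = 3, p_1 = 4. Add edge {3,4}. Now deg[3]=0, deg[4]=1.
Step 2: smallest deg-1 vertex = 4, p_2 = 6. Add edge {4,6}. Now deg[4]=0, deg[6]=1.
Step 3: smallest deg-1 vertex = 6, p_3 = 2. Add edge {2,6}. Now deg[6]=0, deg[2]=1.
Step 4: smallest deg-1 vertex = 2, p_4 = 8. Add edge {2,8}. Now deg[2]=0, deg[8]=1.
Step 5: smallest deg-1 vertex = 8, p_5 = 7. Add edge {7,8}. Now deg[8]=0, deg[7]=1.
Step 6: smallest deg-1 vertex = 7, p_6 = 5. Add edge {5,7}. Now deg[7]=0, deg[5]=1.
Step 7: smallest deg-1 vertex = 5, p_7 = 1. Add edge {1,5}. Now deg[5]=0, deg[1]=1.
Final: two remaining deg-1 vertices are 1, 9. Add edge {1,9}.

Answer: 3 4
4 6
2 6
2 8
7 8
5 7
1 5
1 9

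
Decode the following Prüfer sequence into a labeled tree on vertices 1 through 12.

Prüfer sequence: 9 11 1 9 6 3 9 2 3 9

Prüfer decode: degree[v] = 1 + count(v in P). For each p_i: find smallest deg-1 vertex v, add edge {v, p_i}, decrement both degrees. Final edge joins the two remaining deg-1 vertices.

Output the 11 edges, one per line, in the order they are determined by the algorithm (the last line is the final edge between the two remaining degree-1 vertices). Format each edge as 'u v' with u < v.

Initial degrees: {1:2, 2:2, 3:3, 4:1, 5:1, 6:2, 7:1, 8:1, 9:5, 10:1, 11:2, 12:1}
Step 1: smallest deg-1 vertex = 4, p_1 = 9. Add edge {4,9}. Now deg[4]=0, deg[9]=4.
Step 2: smallest deg-1 vertex = 5, p_2 = 11. Add edge {5,11}. Now deg[5]=0, deg[11]=1.
Step 3: smallest deg-1 vertex = 7, p_3 = 1. Add edge {1,7}. Now deg[7]=0, deg[1]=1.
Step 4: smallest deg-1 vertex = 1, p_4 = 9. Add edge {1,9}. Now deg[1]=0, deg[9]=3.
Step 5: smallest deg-1 vertex = 8, p_5 = 6. Add edge {6,8}. Now deg[8]=0, deg[6]=1.
Step 6: smallest deg-1 vertex = 6, p_6 = 3. Add edge {3,6}. Now deg[6]=0, deg[3]=2.
Step 7: smallest deg-1 vertex = 10, p_7 = 9. Add edge {9,10}. Now deg[10]=0, deg[9]=2.
Step 8: smallest deg-1 vertex = 11, p_8 = 2. Add edge {2,11}. Now deg[11]=0, deg[2]=1.
Step 9: smallest deg-1 vertex = 2, p_9 = 3. Add edge {2,3}. Now deg[2]=0, deg[3]=1.
Step 10: smallest deg-1 vertex = 3, p_10 = 9. Add edge {3,9}. Now deg[3]=0, deg[9]=1.
Final: two remaining deg-1 vertices are 9, 12. Add edge {9,12}.

Answer: 4 9
5 11
1 7
1 9
6 8
3 6
9 10
2 11
2 3
3 9
9 12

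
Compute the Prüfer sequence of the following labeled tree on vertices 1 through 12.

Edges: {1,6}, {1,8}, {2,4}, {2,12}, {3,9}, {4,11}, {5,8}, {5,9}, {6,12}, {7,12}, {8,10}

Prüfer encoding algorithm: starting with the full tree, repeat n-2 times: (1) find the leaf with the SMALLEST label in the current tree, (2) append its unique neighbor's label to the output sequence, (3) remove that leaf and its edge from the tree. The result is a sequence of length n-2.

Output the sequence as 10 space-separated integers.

Answer: 9 12 5 8 8 1 6 12 4 2

Derivation:
Step 1: leaves = {3,7,10,11}. Remove smallest leaf 3, emit neighbor 9.
Step 2: leaves = {7,9,10,11}. Remove smallest leaf 7, emit neighbor 12.
Step 3: leaves = {9,10,11}. Remove smallest leaf 9, emit neighbor 5.
Step 4: leaves = {5,10,11}. Remove smallest leaf 5, emit neighbor 8.
Step 5: leaves = {10,11}. Remove smallest leaf 10, emit neighbor 8.
Step 6: leaves = {8,11}. Remove smallest leaf 8, emit neighbor 1.
Step 7: leaves = {1,11}. Remove smallest leaf 1, emit neighbor 6.
Step 8: leaves = {6,11}. Remove smallest leaf 6, emit neighbor 12.
Step 9: leaves = {11,12}. Remove smallest leaf 11, emit neighbor 4.
Step 10: leaves = {4,12}. Remove smallest leaf 4, emit neighbor 2.
Done: 2 vertices remain (2, 12). Sequence = [9 12 5 8 8 1 6 12 4 2]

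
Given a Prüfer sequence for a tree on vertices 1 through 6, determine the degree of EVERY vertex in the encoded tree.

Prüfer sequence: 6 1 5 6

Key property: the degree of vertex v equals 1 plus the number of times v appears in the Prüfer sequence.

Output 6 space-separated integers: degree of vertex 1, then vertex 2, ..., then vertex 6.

p_1 = 6: count[6] becomes 1
p_2 = 1: count[1] becomes 1
p_3 = 5: count[5] becomes 1
p_4 = 6: count[6] becomes 2
Degrees (1 + count): deg[1]=1+1=2, deg[2]=1+0=1, deg[3]=1+0=1, deg[4]=1+0=1, deg[5]=1+1=2, deg[6]=1+2=3

Answer: 2 1 1 1 2 3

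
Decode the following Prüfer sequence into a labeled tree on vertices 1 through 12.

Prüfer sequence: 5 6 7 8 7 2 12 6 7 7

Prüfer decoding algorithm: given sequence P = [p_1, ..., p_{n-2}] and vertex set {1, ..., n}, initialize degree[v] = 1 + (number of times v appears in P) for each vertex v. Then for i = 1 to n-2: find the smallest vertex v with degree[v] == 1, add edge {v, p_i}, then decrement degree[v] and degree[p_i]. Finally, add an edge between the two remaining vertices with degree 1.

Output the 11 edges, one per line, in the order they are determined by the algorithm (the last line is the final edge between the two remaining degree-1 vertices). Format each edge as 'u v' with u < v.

Initial degrees: {1:1, 2:2, 3:1, 4:1, 5:2, 6:3, 7:5, 8:2, 9:1, 10:1, 11:1, 12:2}
Step 1: smallest deg-1 vertex = 1, p_1 = 5. Add edge {1,5}. Now deg[1]=0, deg[5]=1.
Step 2: smallest deg-1 vertex = 3, p_2 = 6. Add edge {3,6}. Now deg[3]=0, deg[6]=2.
Step 3: smallest deg-1 vertex = 4, p_3 = 7. Add edge {4,7}. Now deg[4]=0, deg[7]=4.
Step 4: smallest deg-1 vertex = 5, p_4 = 8. Add edge {5,8}. Now deg[5]=0, deg[8]=1.
Step 5: smallest deg-1 vertex = 8, p_5 = 7. Add edge {7,8}. Now deg[8]=0, deg[7]=3.
Step 6: smallest deg-1 vertex = 9, p_6 = 2. Add edge {2,9}. Now deg[9]=0, deg[2]=1.
Step 7: smallest deg-1 vertex = 2, p_7 = 12. Add edge {2,12}. Now deg[2]=0, deg[12]=1.
Step 8: smallest deg-1 vertex = 10, p_8 = 6. Add edge {6,10}. Now deg[10]=0, deg[6]=1.
Step 9: smallest deg-1 vertex = 6, p_9 = 7. Add edge {6,7}. Now deg[6]=0, deg[7]=2.
Step 10: smallest deg-1 vertex = 11, p_10 = 7. Add edge {7,11}. Now deg[11]=0, deg[7]=1.
Final: two remaining deg-1 vertices are 7, 12. Add edge {7,12}.

Answer: 1 5
3 6
4 7
5 8
7 8
2 9
2 12
6 10
6 7
7 11
7 12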